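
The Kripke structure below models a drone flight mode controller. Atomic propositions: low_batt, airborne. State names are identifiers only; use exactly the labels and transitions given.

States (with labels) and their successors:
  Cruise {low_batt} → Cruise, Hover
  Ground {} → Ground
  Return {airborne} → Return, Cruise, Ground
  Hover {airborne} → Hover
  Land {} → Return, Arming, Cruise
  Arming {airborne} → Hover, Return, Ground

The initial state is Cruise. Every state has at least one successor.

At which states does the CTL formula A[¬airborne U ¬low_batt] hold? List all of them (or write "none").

{Ground, Return, Hover, Land, Arming}

States satisfying ¬airborne: {Cruise, Ground, Land}.
States satisfying ¬low_batt: {Ground, Return, Hover, Land, Arming}.
States satisfying A[¬airborne U ¬low_batt]: {Ground, Return, Hover, Land, Arming}.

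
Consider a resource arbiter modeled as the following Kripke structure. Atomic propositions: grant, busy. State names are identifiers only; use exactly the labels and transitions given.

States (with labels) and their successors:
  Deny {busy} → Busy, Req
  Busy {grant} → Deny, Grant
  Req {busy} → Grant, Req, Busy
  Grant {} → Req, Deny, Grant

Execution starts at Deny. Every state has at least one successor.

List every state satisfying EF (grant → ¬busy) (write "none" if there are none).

{Deny, Busy, Req, Grant}

States satisfying grant → ¬busy: {Deny, Busy, Req, Grant}.
States satisfying EF (grant → ¬busy): {Deny, Busy, Req, Grant}.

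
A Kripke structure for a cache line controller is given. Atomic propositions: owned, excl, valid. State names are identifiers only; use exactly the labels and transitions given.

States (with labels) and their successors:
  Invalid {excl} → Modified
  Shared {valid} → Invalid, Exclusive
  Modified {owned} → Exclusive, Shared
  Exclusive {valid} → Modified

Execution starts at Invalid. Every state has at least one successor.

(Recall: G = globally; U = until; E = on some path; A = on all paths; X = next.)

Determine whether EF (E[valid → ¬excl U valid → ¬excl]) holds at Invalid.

States satisfying E[valid → ¬excl U valid → ¬excl]: {Invalid, Shared, Modified, Exclusive}.
States satisfying EF (E[valid → ¬excl U valid → ¬excl]): {Invalid, Shared, Modified, Exclusive}.
Some path from Invalid reaches a state where E[valid → ¬excl U valid → ¬excl] holds.
Invalid ∈ Sat(EF (E[valid → ¬excl U valid → ¬excl])).

Yes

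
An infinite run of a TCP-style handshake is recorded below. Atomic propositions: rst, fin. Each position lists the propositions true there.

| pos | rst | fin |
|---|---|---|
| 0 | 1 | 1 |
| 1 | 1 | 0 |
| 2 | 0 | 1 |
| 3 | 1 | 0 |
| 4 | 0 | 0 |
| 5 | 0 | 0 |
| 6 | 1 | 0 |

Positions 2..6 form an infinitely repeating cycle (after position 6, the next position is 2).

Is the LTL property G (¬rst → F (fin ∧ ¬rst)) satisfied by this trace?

Satisfied

¬rst → F (fin ∧ ¬rst) holds at every position 0..6, and those are all positions ever visited, so G (¬rst → F (fin ∧ ¬rst)) holds.
Positions where ¬rst holds: 2, 4, 5.
Check F (fin ∧ ¬rst) at each: 2→ok, 4→ok, 5→ok.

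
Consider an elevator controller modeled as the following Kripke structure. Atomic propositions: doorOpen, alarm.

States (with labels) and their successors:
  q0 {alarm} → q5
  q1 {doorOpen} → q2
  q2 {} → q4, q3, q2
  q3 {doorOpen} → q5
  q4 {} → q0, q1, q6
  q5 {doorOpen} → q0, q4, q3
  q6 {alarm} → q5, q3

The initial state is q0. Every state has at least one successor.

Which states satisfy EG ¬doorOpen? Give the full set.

{q2}

States satisfying ¬doorOpen: {q0, q2, q4, q6}.
States satisfying EG ¬doorOpen: {q2}.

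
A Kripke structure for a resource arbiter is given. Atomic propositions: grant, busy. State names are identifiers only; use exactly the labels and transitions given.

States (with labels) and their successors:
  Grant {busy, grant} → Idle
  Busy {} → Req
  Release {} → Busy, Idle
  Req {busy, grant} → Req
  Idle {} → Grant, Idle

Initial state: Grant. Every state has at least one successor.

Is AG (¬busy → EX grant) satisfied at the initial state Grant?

States satisfying ¬busy → EX grant: {Grant, Busy, Req, Idle}.
States satisfying AG (¬busy → EX grant): {Grant, Busy, Req, Idle}.
Every state reachable from Grant satisfies ¬busy → EX grant.
Grant ∈ Sat(AG (¬busy → EX grant)).

Yes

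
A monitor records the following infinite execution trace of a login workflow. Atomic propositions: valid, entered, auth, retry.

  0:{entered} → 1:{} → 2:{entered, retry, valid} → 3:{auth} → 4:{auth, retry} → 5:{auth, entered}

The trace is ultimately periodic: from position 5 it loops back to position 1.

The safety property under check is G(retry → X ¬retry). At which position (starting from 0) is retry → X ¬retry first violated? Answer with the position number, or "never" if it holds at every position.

never

retry → X ¬retry holds at every position 0..5, and those are all the positions the trace ever visits, so the invariant G(retry → X ¬retry) is never violated.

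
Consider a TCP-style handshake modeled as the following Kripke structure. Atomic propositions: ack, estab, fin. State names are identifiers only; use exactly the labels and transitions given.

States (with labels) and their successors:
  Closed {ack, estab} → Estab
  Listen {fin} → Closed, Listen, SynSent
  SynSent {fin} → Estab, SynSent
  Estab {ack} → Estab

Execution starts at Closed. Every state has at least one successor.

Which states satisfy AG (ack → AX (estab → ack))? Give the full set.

States satisfying ack → AX (estab → ack): {Closed, Listen, SynSent, Estab}.
States satisfying AG (ack → AX (estab → ack)): {Closed, Listen, SynSent, Estab}.

{Closed, Listen, SynSent, Estab}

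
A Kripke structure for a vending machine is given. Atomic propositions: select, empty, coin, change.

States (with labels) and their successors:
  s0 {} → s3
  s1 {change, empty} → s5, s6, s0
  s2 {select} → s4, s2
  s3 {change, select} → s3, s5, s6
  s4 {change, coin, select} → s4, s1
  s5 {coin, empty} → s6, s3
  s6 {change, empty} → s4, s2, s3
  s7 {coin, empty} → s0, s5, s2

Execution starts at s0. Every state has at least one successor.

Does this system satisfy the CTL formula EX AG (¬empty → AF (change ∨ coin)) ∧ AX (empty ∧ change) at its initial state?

No

States satisfying AG (¬empty → AF (change ∨ coin)): ∅.
States satisfying EX AG (¬empty → AF (change ∨ coin)): ∅.
States satisfying empty ∧ change: {s1, s6}.
States satisfying AX (empty ∧ change): ∅.
States satisfying EX AG (¬empty → AF (change ∨ coin)) ∧ AX (empty ∧ change): ∅.
s0 ∉ Sat(EX AG (¬empty → AF (change ∨ coin)) ∧ AX (empty ∧ change)).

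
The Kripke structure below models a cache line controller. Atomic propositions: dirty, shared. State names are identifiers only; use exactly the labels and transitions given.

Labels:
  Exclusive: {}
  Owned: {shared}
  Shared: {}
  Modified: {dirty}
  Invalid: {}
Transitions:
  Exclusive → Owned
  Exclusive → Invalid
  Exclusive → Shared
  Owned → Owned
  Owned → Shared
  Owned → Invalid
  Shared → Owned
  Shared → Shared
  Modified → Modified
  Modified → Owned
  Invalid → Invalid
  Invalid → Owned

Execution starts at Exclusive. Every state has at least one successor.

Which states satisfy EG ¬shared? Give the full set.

States satisfying ¬shared: {Exclusive, Shared, Modified, Invalid}.
States satisfying EG ¬shared: {Exclusive, Shared, Modified, Invalid}.

{Exclusive, Shared, Modified, Invalid}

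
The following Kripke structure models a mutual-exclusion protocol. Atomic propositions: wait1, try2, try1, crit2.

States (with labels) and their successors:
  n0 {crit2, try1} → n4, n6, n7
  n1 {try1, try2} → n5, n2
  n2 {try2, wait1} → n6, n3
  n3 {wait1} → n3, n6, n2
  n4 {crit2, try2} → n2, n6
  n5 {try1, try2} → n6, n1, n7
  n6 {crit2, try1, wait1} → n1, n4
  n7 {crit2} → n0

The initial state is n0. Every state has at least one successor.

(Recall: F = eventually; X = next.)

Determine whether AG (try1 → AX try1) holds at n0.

States satisfying try1 → AX try1: {n2, n3, n4, n7}.
States satisfying AG (try1 → AX try1): ∅.
n0 is reachable from n0 and violates try1 → AX try1, so AG fails at n0.
n0 ∉ Sat(AG (try1 → AX try1)).

Does not hold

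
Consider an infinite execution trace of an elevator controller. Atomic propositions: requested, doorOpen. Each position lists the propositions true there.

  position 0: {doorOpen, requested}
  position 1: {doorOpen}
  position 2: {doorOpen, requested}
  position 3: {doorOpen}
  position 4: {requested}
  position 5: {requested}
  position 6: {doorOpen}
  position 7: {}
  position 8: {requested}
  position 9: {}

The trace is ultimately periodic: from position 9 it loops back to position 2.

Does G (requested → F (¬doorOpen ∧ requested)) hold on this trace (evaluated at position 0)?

Satisfied

requested → F (¬doorOpen ∧ requested) holds at every position 0..9, and those are all positions ever visited, so G (requested → F (¬doorOpen ∧ requested)) holds.
Positions where requested holds: 0, 2, 4, 5, 8.
Check F (¬doorOpen ∧ requested) at each: 0→ok, 2→ok, 4→ok, 5→ok, 8→ok.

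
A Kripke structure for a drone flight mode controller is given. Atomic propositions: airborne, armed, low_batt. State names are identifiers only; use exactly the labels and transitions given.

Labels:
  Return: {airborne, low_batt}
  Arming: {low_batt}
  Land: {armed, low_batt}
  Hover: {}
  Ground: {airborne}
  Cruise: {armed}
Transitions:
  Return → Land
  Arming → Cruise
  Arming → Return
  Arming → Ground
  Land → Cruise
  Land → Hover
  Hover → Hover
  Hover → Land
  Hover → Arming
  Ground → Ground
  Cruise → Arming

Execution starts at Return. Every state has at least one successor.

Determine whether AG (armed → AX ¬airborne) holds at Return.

States satisfying armed → AX ¬airborne: {Return, Arming, Land, Hover, Ground, Cruise}.
States satisfying AG (armed → AX ¬airborne): {Return, Arming, Land, Hover, Ground, Cruise}.
Every state reachable from Return satisfies armed → AX ¬airborne.
Return ∈ Sat(AG (armed → AX ¬airborne)).

Satisfied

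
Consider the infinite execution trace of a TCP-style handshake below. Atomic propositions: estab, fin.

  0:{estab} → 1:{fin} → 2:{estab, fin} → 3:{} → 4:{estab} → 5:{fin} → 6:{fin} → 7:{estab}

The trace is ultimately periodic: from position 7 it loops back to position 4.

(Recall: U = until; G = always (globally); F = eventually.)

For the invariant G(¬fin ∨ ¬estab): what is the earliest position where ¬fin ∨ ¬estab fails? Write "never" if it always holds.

Check ¬fin ∨ ¬estab at each position in order: 0 ✓, 1 ✓.
At position 2 the labels are {estab, fin}, so ¬fin ∨ ¬estab is false there. This is the first violation.

2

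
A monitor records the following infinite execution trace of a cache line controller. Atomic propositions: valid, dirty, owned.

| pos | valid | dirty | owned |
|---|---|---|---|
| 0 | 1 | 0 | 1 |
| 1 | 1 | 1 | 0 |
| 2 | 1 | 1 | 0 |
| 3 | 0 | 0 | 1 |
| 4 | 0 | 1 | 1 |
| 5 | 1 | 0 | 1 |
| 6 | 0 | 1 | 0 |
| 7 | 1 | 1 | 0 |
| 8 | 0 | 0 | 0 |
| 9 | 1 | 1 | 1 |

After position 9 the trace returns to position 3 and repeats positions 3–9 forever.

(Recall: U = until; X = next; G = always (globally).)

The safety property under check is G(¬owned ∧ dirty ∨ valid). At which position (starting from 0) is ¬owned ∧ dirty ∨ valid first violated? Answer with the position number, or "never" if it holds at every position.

3

Check ¬owned ∧ dirty ∨ valid at each position in order: 0 ✓, 1 ✓, 2 ✓.
At position 3 the labels are {owned}, so ¬owned ∧ dirty ∨ valid is false there. This is the first violation.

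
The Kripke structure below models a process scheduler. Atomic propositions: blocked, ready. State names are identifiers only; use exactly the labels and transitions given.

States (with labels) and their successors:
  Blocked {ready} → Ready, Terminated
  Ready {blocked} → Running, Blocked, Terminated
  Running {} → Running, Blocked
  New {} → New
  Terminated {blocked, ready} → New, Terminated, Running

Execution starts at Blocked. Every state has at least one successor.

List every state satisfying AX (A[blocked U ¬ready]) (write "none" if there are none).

{New}

States satisfying A[blocked U ¬ready]: {Ready, Running, New}.
States satisfying AX (A[blocked U ¬ready]): {New}.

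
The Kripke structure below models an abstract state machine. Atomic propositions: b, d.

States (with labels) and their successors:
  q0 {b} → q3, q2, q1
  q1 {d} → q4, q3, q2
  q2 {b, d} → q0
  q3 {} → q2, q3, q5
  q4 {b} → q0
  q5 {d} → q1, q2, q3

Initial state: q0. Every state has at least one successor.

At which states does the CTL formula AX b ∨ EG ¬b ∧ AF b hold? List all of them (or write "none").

States satisfying b: {q0, q2, q4}.
States satisfying AX b: {q2, q4}.
States satisfying ¬b: {q1, q3, q5}.
States satisfying EG ¬b: {q1, q3, q5}.
States satisfying AF b: {q0, q2, q4}.
States satisfying EG ¬b ∧ AF b: ∅.
States satisfying AX b ∨ EG ¬b ∧ AF b: {q2, q4}.

{q2, q4}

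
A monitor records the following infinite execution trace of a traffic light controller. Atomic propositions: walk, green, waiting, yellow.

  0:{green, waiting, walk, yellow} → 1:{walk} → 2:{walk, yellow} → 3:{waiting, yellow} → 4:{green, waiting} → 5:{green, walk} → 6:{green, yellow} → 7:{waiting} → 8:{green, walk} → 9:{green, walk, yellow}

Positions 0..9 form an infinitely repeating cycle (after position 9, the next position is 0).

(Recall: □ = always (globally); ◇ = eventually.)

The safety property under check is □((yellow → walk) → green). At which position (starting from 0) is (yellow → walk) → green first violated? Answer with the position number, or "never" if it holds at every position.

1

Check (yellow → walk) → green at each position in order: 0 ✓.
At position 1 the labels are {walk}, so (yellow → walk) → green is false there. This is the first violation.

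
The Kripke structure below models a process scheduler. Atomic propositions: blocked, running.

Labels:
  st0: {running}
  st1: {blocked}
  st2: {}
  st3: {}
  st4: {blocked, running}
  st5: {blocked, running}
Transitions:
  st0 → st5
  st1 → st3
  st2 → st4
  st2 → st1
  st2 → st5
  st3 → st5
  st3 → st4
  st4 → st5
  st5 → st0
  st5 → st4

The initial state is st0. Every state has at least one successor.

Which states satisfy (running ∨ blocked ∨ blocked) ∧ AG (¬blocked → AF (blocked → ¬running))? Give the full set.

{st0, st1, st4, st5}

States satisfying running ∨ blocked: {st0, st1, st4, st5}.
States satisfying running ∨ blocked ∨ blocked: {st0, st1, st4, st5}.
States satisfying ¬blocked → AF (blocked → ¬running): {st0, st1, st2, st3, st4, st5}.
States satisfying AG (¬blocked → AF (blocked → ¬running)): {st0, st1, st2, st3, st4, st5}.
States satisfying (running ∨ blocked ∨ blocked) ∧ AG (¬blocked → AF (blocked → ¬running)): {st0, st1, st4, st5}.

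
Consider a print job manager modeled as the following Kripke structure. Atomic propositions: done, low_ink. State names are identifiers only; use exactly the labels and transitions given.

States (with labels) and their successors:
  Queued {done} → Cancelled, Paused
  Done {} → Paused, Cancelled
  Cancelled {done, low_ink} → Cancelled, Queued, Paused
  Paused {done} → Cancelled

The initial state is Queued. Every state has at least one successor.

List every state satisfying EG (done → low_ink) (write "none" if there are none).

States satisfying done → low_ink: {Done, Cancelled}.
States satisfying EG (done → low_ink): {Done, Cancelled}.

{Done, Cancelled}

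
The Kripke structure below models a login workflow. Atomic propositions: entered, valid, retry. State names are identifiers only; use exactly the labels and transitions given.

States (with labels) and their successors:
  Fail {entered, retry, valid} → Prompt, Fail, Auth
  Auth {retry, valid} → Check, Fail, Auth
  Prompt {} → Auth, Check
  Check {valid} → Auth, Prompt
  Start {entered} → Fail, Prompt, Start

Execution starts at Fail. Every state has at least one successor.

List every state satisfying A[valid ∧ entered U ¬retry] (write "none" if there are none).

{Prompt, Check, Start}

States satisfying valid ∧ entered: {Fail}.
States satisfying ¬retry: {Prompt, Check, Start}.
States satisfying A[valid ∧ entered U ¬retry]: {Prompt, Check, Start}.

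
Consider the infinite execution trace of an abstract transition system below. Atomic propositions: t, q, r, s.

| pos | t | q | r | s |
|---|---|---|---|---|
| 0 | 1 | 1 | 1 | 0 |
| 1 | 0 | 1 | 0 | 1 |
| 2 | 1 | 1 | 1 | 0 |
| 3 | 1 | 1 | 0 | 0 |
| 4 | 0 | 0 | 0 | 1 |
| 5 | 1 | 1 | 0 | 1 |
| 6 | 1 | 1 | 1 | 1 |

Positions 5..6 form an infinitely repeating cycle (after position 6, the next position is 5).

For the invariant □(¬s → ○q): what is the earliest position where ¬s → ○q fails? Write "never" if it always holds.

Check ¬s → ○q at each position in order: 0 ✓, 1 ✓, 2 ✓.
At position 3 the labels are {q, t} and the next position 4 has {s}, so ¬s → ○q is false there. This is the first violation.

3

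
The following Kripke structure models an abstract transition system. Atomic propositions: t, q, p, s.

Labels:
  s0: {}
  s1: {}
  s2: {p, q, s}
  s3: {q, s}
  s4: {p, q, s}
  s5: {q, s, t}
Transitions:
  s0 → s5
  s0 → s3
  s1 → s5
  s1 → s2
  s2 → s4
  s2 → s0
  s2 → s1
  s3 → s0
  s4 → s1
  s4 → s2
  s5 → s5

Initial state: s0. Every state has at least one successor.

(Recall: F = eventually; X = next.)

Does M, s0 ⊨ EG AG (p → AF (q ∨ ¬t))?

Holds

States satisfying AG (p → AF (q ∨ ¬t)): {s0, s1, s2, s3, s4, s5}.
States satisfying EG AG (p → AF (q ∨ ¬t)): {s0, s1, s2, s3, s4, s5}.
s0 ∈ Sat(EG AG (p → AF (q ∨ ¬t))).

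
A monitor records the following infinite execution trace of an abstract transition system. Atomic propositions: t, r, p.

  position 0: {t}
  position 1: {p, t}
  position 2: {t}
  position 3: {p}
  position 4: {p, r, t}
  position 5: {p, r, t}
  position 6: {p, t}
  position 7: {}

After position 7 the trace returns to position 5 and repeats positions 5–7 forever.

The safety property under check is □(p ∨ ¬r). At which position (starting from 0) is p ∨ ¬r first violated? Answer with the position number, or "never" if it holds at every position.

p ∨ ¬r holds at every position 0..7, and those are all the positions the trace ever visits, so the invariant □(p ∨ ¬r) is never violated.

never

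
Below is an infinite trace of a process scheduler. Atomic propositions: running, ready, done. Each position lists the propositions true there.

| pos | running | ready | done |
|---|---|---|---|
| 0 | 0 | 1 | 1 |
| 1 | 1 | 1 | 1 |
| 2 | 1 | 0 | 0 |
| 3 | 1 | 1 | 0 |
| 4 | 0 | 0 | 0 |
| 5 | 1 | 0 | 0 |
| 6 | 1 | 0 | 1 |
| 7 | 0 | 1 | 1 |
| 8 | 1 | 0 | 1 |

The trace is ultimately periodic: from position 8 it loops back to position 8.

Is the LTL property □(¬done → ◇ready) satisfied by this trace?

¬done → ◇ready holds at every position 0..8, and those are all positions ever visited, so □(¬done → ◇ready) holds.
Positions where ¬done holds: 2, 3, 4, 5.
Check ◇ready at each: 2→ok, 3→ok, 4→ok, 5→ok.

Yes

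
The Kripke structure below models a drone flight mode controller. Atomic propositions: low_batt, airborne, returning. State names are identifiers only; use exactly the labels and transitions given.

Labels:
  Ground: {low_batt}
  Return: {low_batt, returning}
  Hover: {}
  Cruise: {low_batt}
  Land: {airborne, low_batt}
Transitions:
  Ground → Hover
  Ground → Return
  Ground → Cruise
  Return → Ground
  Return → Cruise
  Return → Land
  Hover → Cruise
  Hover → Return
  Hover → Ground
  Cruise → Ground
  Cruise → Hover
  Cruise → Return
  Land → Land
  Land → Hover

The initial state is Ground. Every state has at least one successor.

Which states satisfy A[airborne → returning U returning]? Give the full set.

States satisfying airborne → returning: {Ground, Return, Hover, Cruise}.
States satisfying returning: {Return}.
States satisfying A[airborne → returning U returning]: {Return}.

{Return}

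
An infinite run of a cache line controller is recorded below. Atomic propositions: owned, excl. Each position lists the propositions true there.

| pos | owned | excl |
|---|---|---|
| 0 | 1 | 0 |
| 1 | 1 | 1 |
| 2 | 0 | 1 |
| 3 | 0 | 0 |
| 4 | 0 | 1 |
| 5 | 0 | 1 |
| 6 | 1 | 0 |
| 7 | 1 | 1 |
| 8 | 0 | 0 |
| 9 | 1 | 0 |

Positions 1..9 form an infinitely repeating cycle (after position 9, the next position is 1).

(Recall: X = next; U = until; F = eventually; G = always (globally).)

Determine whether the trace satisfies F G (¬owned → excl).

Violated

G (¬owned → excl) is false at every position 0..9, so it never becomes true and F G (¬owned → excl) fails.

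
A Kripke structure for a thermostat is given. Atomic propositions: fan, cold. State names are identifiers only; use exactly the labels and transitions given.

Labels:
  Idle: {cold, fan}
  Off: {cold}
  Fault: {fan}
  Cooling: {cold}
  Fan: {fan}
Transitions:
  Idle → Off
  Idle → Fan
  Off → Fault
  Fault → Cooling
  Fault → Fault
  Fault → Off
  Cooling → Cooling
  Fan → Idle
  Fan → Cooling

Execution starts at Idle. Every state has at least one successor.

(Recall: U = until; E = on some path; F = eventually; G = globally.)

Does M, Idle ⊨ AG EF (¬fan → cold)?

States satisfying EF (¬fan → cold): {Idle, Off, Fault, Cooling, Fan}.
States satisfying AG EF (¬fan → cold): {Idle, Off, Fault, Cooling, Fan}.
Every state reachable from Idle satisfies EF (¬fan → cold).
Idle ∈ Sat(AG EF (¬fan → cold)).

Yes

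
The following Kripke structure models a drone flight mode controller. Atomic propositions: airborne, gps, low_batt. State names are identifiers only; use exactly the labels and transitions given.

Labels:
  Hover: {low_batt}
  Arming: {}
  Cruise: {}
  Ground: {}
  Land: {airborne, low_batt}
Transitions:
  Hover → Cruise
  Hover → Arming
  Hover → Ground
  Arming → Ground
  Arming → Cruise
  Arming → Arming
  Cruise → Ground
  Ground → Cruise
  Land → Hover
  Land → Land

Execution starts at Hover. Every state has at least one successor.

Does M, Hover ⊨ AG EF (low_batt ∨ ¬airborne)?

States satisfying EF (low_batt ∨ ¬airborne): {Hover, Arming, Cruise, Ground, Land}.
States satisfying AG EF (low_batt ∨ ¬airborne): {Hover, Arming, Cruise, Ground, Land}.
Every state reachable from Hover satisfies EF (low_batt ∨ ¬airborne).
Hover ∈ Sat(AG EF (low_batt ∨ ¬airborne)).

Yes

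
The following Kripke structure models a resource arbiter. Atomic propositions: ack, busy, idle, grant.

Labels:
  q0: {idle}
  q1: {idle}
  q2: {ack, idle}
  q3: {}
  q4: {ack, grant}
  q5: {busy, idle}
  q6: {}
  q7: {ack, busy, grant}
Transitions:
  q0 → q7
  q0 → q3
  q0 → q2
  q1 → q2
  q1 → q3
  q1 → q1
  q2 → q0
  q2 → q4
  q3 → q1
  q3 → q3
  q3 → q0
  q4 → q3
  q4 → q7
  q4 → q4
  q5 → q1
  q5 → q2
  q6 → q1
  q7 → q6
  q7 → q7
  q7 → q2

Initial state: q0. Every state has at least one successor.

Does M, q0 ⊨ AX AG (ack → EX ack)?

Satisfied

States satisfying AG (ack → EX ack): {q0, q1, q2, q3, q4, q5, q6, q7}.
States satisfying AX AG (ack → EX ack): {q0, q1, q2, q3, q4, q5, q6, q7}.
q0 ∈ Sat(AX AG (ack → EX ack)).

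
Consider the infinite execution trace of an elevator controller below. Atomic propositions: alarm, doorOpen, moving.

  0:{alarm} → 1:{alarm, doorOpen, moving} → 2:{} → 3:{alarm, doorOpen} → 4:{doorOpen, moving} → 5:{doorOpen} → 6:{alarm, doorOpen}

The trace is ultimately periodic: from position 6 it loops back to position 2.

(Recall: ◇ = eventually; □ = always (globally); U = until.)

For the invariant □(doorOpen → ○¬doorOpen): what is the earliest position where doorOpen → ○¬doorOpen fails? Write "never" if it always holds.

Check doorOpen → ○¬doorOpen at each position in order: 0 ✓, 1 ✓, 2 ✓.
At position 3 the labels are {alarm, doorOpen} and the next position 4 has {doorOpen, moving}, so doorOpen → ○¬doorOpen is false there. This is the first violation.

3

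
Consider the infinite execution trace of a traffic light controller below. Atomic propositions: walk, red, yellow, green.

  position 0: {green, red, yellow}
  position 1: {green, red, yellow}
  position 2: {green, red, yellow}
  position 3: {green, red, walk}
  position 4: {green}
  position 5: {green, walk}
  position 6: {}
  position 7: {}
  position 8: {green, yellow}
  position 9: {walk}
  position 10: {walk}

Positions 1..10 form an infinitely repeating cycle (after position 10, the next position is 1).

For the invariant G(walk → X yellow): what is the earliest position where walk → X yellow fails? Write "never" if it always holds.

Check walk → X yellow at each position in order: 0 ✓, 1 ✓, 2 ✓.
At position 3 the labels are {green, red, walk} and the next position 4 has {green}, so walk → X yellow is false there. This is the first violation.

3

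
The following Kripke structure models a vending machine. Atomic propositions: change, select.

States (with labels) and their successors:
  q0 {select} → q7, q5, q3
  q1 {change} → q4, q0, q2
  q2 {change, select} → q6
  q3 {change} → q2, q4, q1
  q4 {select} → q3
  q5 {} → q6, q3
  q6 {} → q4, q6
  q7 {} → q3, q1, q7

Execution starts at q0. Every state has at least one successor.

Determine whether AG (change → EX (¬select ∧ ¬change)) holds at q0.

States satisfying change → EX (¬select ∧ ¬change): {q0, q2, q4, q5, q6, q7}.
States satisfying AG (change → EX (¬select ∧ ¬change)): ∅.
q1 is reachable from q0 and violates change → EX (¬select ∧ ¬change), so AG fails at q0.
q0 ∉ Sat(AG (change → EX (¬select ∧ ¬change))).

No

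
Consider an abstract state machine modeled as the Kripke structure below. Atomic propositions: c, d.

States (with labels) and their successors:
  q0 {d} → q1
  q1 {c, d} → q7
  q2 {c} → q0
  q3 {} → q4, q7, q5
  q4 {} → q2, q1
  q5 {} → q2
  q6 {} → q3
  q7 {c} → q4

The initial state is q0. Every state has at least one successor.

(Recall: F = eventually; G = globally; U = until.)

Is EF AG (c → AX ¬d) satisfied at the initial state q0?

States satisfying AG (c → AX ¬d): ∅.
States satisfying EF AG (c → AX ¬d): ∅.
No suitable path/successor from q0 witnesses the formula.
q0 ∉ Sat(EF AG (c → AX ¬d)).

No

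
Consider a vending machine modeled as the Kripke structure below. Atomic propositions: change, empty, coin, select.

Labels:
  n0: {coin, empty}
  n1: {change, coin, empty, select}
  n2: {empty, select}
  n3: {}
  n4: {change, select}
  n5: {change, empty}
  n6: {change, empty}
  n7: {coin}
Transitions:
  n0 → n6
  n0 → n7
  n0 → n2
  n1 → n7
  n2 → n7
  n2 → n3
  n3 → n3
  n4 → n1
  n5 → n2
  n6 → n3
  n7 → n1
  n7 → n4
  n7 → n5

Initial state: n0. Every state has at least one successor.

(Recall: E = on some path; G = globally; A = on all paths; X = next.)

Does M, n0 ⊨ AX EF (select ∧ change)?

States satisfying EF (select ∧ change): {n0, n1, n2, n4, n5, n7}.
States satisfying AX EF (select ∧ change): {n1, n4, n5, n7}.
n0 ∉ Sat(AX EF (select ∧ change)).

No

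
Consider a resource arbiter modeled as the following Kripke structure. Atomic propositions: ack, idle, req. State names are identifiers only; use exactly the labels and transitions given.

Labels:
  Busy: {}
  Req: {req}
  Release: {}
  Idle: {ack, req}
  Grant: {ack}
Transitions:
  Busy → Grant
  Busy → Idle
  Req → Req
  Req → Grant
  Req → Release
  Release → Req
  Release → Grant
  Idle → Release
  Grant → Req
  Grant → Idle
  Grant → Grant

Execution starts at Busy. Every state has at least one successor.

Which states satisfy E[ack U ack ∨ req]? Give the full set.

{Req, Idle, Grant}

States satisfying ack: {Idle, Grant}.
States satisfying ack ∨ req: {Req, Idle, Grant}.
States satisfying E[ack U ack ∨ req]: {Req, Idle, Grant}.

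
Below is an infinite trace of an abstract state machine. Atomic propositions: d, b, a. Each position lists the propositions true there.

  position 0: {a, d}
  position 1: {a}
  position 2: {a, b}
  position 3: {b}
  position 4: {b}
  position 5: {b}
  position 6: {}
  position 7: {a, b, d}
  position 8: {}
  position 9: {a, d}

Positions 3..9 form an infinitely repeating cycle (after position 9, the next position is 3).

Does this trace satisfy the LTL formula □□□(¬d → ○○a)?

□□(¬d → ○○a) must hold at every position from 0 onward. It fails at position 0, so □□□(¬d → ○○a) is false.

Violated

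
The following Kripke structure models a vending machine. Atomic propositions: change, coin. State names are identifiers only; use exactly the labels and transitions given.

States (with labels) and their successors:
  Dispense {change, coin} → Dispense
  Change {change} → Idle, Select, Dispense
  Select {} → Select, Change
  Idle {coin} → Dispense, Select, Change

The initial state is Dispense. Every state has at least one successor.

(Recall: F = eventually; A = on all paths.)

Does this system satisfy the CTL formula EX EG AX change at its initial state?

Holds

States satisfying EG AX change: {Dispense}.
States satisfying EX EG AX change: {Dispense, Change, Idle}.
Dispense ∈ Sat(EX EG AX change).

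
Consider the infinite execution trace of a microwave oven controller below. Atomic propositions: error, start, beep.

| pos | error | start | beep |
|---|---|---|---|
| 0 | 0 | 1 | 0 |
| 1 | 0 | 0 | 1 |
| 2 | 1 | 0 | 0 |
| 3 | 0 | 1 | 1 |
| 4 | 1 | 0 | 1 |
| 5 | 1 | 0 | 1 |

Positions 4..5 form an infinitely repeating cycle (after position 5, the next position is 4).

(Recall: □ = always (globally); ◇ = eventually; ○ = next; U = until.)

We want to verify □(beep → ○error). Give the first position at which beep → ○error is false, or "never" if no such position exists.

beep → ○error holds at every position 0..5, and those are all the positions the trace ever visits, so the invariant □(beep → ○error) is never violated.

never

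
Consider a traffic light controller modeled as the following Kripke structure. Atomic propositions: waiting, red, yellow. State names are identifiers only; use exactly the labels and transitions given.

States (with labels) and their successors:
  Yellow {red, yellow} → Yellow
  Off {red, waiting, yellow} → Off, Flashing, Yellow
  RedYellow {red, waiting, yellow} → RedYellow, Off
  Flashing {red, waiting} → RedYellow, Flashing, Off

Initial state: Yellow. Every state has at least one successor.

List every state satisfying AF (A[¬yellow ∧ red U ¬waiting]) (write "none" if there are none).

States satisfying A[¬yellow ∧ red U ¬waiting]: {Yellow}.
States satisfying AF (A[¬yellow ∧ red U ¬waiting]): {Yellow}.

{Yellow}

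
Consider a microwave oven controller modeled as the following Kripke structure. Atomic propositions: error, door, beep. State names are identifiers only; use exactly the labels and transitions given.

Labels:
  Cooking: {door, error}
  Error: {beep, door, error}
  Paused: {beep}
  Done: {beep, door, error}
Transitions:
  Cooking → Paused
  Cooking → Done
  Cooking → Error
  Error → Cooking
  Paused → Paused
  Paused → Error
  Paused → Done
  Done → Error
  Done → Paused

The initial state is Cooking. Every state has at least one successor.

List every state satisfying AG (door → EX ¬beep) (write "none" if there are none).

States satisfying door → EX ¬beep: {Error, Paused}.
States satisfying AG (door → EX ¬beep): ∅.

none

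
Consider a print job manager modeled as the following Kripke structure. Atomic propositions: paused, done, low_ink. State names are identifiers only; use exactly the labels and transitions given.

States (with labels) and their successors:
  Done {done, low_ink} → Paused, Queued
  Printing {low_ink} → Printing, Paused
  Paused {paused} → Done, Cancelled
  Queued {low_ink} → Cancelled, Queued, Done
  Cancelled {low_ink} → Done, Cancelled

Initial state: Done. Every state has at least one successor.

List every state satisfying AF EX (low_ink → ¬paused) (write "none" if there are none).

States satisfying EX (low_ink → ¬paused): {Done, Printing, Paused, Queued, Cancelled}.
States satisfying AF EX (low_ink → ¬paused): {Done, Printing, Paused, Queued, Cancelled}.

{Done, Printing, Paused, Queued, Cancelled}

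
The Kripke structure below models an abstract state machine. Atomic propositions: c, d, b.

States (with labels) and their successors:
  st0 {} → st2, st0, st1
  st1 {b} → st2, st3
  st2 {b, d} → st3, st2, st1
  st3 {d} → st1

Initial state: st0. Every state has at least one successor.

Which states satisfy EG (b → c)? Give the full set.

States satisfying b → c: {st0, st3}.
States satisfying EG (b → c): {st0}.

{st0}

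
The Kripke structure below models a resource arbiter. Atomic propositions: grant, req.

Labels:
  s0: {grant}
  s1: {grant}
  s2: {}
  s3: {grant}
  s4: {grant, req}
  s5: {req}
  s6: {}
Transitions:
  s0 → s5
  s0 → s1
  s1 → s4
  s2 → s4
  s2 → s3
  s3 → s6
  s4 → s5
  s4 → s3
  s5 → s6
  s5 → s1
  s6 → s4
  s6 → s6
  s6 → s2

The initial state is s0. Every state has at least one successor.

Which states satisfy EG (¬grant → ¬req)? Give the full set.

{s0, s1, s2, s3, s4, s6}

States satisfying ¬grant → ¬req: {s0, s1, s2, s3, s4, s6}.
States satisfying EG (¬grant → ¬req): {s0, s1, s2, s3, s4, s6}.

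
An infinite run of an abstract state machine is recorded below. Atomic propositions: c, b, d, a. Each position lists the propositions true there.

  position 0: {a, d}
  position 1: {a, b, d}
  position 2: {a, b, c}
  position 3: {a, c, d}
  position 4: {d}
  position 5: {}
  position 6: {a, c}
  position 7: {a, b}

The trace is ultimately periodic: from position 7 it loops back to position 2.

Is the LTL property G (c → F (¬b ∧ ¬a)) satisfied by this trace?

c → F (¬b ∧ ¬a) holds at every position 0..7, and those are all positions ever visited, so G (c → F (¬b ∧ ¬a)) holds.
Positions where c holds: 2, 3, 6.
Check F (¬b ∧ ¬a) at each: 2→ok, 3→ok, 6→ok.

Yes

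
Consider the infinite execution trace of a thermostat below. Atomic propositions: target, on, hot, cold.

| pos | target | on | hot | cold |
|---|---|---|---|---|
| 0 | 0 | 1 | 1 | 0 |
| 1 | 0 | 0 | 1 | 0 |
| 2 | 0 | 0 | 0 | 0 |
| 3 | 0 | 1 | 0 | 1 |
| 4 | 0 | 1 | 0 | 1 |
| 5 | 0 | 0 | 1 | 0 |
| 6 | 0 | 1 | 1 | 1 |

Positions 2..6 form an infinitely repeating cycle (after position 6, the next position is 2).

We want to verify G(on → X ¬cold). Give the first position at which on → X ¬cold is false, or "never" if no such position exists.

3

Check on → X ¬cold at each position in order: 0 ✓, 1 ✓, 2 ✓.
At position 3 the labels are {cold, on} and the next position 4 has {cold, on}, so on → X ¬cold is false there. This is the first violation.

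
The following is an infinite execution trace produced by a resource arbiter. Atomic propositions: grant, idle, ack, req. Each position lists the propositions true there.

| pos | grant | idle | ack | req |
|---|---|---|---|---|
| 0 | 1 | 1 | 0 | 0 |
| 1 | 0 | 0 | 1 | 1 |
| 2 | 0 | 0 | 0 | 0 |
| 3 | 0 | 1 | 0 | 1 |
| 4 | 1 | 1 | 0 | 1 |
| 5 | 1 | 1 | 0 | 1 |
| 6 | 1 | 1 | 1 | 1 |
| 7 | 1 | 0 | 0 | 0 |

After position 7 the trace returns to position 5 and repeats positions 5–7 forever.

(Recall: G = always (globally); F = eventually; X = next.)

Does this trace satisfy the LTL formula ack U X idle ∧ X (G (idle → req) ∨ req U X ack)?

Walking from position 0: at position 0, X idle has not yet held and ack fails, so ack U X idle is false.
The position after 0 is 1; G (idle → req) ∨ req U X ack is true there.
At position 0: ack U X idle is false; X (G (idle → req) ∨ req U X ack) is true; so ack U X idle ∧ X (G (idle → req) ∨ req U X ack) is false.

Violated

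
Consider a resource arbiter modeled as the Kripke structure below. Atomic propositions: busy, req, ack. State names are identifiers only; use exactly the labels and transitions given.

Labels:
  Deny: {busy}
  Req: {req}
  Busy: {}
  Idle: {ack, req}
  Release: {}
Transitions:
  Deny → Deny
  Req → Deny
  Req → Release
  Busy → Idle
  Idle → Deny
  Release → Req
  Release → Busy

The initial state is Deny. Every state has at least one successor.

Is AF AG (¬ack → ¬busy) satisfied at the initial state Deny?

States satisfying AG (¬ack → ¬busy): ∅.
States satisfying AF AG (¬ack → ¬busy): ∅.
There is a path from Deny along which AG (¬ack → ¬busy) never holds.
Deny ∉ Sat(AF AG (¬ack → ¬busy)).

Violated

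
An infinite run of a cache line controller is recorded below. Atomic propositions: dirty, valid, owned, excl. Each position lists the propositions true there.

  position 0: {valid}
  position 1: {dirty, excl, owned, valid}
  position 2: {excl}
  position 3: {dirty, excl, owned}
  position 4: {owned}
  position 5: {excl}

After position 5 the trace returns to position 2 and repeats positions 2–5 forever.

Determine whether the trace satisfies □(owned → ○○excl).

owned → ○○excl holds at every position 0..5, and those are all positions ever visited, so □(owned → ○○excl) holds.
Positions where owned holds: 1, 3, 4.
Check ○○excl at each: 1→ok, 3→ok, 4→ok.

Holds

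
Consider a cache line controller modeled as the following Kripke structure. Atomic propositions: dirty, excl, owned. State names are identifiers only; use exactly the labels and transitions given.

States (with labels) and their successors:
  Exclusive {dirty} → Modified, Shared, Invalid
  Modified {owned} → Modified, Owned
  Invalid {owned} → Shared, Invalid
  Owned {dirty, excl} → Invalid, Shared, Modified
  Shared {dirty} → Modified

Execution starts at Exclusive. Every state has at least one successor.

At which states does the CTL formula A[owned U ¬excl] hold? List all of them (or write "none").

{Exclusive, Modified, Invalid, Shared}

States satisfying owned: {Modified, Invalid}.
States satisfying ¬excl: {Exclusive, Modified, Invalid, Shared}.
States satisfying A[owned U ¬excl]: {Exclusive, Modified, Invalid, Shared}.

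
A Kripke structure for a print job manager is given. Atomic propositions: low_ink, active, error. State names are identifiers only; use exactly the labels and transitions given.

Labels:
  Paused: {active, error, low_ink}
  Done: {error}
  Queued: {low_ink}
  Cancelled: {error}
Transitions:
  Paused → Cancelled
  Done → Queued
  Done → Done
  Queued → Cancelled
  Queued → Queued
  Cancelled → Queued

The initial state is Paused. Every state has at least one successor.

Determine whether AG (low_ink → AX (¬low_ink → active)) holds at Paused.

No

States satisfying low_ink → AX (¬low_ink → active): {Done, Cancelled}.
States satisfying AG (low_ink → AX (¬low_ink → active)): ∅.
Paused is reachable from Paused and violates low_ink → AX (¬low_ink → active), so AG fails at Paused.
Paused ∉ Sat(AG (low_ink → AX (¬low_ink → active))).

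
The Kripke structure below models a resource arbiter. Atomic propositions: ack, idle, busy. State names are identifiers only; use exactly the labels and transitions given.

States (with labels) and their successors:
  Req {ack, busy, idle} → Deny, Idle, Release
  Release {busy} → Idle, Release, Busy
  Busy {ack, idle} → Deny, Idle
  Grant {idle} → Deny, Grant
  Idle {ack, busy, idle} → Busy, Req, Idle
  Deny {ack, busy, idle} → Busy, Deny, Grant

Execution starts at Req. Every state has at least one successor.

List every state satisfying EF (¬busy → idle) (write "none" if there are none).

States satisfying ¬busy → idle: {Req, Release, Busy, Grant, Idle, Deny}.
States satisfying EF (¬busy → idle): {Req, Release, Busy, Grant, Idle, Deny}.

{Req, Release, Busy, Grant, Idle, Deny}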